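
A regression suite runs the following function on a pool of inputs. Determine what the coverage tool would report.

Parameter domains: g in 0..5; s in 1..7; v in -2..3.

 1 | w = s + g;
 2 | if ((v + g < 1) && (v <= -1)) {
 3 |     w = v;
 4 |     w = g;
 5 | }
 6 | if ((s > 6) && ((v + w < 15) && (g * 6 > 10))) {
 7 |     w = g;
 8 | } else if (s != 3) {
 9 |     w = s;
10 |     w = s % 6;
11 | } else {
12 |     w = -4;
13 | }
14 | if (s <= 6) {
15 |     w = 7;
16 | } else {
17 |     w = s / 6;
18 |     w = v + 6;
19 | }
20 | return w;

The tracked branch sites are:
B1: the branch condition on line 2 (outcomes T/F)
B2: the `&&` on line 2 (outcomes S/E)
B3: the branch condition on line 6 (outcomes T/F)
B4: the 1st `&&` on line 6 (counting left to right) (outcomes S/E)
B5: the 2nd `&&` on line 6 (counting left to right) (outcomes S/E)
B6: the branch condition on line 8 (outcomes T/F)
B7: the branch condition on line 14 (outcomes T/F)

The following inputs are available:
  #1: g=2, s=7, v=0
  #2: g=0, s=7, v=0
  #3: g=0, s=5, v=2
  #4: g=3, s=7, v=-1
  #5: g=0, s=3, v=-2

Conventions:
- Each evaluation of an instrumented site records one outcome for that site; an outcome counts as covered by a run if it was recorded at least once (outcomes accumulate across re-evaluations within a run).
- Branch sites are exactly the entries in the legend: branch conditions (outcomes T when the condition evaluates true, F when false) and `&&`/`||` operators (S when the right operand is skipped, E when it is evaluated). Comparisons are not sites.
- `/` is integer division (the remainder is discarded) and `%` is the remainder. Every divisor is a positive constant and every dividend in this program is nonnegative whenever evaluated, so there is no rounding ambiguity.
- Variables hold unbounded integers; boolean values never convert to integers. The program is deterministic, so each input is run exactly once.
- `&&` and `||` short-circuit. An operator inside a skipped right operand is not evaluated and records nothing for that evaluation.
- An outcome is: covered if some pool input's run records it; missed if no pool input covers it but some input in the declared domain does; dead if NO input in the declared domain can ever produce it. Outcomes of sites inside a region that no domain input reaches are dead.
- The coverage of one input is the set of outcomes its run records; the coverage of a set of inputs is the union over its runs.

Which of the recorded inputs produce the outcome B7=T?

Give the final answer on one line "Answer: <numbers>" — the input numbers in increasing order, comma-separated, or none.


input #1 (g=2, s=7, v=0): misses B7=T
input #2 (g=0, s=7, v=0): misses B7=T
input #3 (g=0, s=5, v=2): covers B7=T
input #4 (g=3, s=7, v=-1): misses B7=T
input #5 (g=0, s=3, v=-2): covers B7=T
Answer: 3, 5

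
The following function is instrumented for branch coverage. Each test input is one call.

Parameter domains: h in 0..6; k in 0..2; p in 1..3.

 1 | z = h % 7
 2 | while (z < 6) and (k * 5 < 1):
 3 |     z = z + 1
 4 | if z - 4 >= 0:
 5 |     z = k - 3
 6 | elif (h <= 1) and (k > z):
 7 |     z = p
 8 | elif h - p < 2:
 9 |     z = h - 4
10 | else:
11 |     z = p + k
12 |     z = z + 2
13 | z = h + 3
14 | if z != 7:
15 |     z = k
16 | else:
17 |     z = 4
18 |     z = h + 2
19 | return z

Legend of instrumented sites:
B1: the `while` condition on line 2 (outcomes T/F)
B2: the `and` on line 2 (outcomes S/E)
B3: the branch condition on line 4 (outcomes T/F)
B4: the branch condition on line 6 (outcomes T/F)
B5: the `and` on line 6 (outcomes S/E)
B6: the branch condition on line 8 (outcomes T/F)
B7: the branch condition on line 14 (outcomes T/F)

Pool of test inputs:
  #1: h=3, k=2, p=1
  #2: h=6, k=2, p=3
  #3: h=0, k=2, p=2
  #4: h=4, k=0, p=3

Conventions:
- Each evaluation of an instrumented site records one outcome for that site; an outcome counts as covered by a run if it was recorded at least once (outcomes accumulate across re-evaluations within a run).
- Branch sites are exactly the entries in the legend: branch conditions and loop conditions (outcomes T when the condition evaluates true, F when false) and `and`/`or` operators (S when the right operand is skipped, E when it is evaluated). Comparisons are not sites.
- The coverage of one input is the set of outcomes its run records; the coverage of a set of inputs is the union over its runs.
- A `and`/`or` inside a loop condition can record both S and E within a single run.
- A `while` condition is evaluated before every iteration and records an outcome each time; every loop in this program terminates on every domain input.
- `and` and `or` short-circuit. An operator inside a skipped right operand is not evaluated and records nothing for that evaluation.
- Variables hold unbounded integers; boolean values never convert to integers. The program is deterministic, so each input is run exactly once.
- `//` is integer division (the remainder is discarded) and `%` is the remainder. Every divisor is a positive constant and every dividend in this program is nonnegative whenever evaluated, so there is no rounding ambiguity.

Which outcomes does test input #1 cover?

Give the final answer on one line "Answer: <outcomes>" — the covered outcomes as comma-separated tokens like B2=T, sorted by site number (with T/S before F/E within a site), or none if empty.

Running input #1 (h=3, k=2, p=1), event by event:
  B2->E, B1->F, B3->F, B5->S, B4->F, B6->F, B7->T
collecting distinct outcomes: B1=F, B2=E, B3=F, B4=F, B5=S, B6=F, B7=T

Answer: B1=F, B2=E, B3=F, B4=F, B5=S, B6=F, B7=T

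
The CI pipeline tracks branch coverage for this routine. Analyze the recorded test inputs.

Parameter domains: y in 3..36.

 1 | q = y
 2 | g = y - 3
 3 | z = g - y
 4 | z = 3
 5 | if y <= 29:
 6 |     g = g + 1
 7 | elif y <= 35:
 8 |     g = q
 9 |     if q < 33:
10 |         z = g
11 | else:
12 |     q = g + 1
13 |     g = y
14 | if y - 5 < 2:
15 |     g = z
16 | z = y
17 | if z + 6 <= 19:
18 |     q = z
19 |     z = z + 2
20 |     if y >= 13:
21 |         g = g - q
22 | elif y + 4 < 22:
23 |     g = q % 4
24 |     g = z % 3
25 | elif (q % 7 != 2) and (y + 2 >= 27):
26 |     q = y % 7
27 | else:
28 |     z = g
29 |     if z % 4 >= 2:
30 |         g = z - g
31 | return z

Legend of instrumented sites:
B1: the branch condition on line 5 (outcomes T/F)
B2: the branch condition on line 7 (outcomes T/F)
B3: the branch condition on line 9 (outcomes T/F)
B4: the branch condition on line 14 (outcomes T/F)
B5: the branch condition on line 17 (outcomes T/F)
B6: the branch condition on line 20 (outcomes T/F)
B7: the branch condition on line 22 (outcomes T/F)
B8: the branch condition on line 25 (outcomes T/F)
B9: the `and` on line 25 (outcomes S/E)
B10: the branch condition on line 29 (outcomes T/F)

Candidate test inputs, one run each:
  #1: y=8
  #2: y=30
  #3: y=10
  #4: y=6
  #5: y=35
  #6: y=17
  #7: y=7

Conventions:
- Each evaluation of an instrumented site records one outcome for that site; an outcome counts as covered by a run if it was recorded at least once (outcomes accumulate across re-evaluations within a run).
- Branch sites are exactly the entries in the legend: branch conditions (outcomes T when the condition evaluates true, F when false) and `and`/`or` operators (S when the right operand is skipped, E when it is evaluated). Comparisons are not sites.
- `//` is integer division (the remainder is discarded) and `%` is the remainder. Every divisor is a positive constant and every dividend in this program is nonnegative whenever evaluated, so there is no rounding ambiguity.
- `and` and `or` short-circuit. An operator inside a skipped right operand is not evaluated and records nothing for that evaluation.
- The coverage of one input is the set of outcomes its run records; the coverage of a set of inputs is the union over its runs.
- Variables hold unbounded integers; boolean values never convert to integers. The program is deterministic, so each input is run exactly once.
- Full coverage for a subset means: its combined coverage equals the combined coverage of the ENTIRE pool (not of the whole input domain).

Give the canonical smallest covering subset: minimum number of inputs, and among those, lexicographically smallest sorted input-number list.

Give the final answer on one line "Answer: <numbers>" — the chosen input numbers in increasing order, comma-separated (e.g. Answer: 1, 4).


input #1, y=8: outcomes B1=T, B4=F, B5=T, B6=F
input #2, y=30: outcomes B1=F, B2=T, B3=T, B4=F, B5=F, B7=F, B8=F, B9=S, B10=T
input #3, y=10: outcomes B1=T, B4=F, B5=T, B6=F
input #4, y=6: outcomes B1=T, B4=T, B5=T, B6=F
input #5, y=35: outcomes B1=F, B2=T, B3=F, B4=F, B5=F, B7=F, B8=T, B9=E
input #6, y=17: outcomes B1=T, B4=F, B5=F, B7=T
input #7, y=7: outcomes B1=T, B4=F, B5=T, B6=F
the full pool covers 17 outcomes: B1=T, B1=F, B2=T, B3=T, B3=F, B4=T, B4=F, B5=T, B5=F, B6=F, B7=T, B7=F, B8=T, B8=F, B9=S, B9=E, B10=T
size 1 is not enough: best union over all size-1 subsets is 9/17
size 2 is not enough: best union over all size-2 subsets is 13/17
size 3 is not enough: best union over all size-3 subsets is 16/17
inputs {2, 4, 5, 6} (size 4) cover everything; no size-4 subset with a lexicographically smaller index list covers all 17
Answer: 2, 4, 5, 6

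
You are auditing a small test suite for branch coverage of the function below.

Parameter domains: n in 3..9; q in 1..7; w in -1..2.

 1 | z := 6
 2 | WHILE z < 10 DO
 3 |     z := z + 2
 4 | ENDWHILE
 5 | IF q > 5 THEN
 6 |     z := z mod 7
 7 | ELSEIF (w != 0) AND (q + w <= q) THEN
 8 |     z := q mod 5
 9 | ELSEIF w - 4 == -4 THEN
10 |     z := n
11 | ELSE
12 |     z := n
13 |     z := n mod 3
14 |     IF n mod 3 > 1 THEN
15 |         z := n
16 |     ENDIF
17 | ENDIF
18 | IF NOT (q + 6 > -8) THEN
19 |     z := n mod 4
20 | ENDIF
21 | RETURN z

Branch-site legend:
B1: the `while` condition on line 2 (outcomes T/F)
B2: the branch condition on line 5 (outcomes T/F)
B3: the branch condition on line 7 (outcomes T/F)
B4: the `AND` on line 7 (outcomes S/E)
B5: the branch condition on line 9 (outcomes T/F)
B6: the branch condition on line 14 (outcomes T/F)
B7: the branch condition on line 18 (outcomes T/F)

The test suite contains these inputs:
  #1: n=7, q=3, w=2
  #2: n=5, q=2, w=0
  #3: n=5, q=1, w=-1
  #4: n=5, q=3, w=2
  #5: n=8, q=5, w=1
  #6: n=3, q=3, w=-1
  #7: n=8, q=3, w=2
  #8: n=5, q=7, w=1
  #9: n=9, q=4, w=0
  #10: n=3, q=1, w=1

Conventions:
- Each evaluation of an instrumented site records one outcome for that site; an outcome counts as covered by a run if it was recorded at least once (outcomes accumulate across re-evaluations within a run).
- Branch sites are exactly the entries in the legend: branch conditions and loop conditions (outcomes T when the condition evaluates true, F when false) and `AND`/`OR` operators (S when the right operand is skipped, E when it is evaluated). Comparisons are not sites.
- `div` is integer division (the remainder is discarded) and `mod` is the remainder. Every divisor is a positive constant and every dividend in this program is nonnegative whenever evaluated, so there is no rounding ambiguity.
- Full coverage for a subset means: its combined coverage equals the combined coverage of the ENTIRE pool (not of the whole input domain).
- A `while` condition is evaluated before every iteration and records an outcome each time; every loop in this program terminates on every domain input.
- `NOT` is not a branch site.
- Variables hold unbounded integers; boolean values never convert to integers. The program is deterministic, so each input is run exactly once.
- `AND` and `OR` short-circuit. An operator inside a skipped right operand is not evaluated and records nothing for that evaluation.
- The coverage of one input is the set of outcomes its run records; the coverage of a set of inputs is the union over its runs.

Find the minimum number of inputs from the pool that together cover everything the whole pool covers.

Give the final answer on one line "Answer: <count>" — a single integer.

input #1 (n=7, q=3, w=2): events B1->T, B1->T, B1->F, B2->F, B4->E, B3->F, B5->F, B6->F, B7->F; covers B1=T, B1=F, B2=F, B3=F, B4=E, B5=F, B6=F, B7=F
input #2 (n=5, q=2, w=0): events B1->T, B1->T, B1->F, B2->F, B4->S, B3->F, B5->T, B7->F; covers B1=T, B1=F, B2=F, B3=F, B4=S, B5=T, B7=F
input #3 (n=5, q=1, w=-1): events B1->T, B1->T, B1->F, B2->F, B4->E, B3->T, B7->F; covers B1=T, B1=F, B2=F, B3=T, B4=E, B7=F
input #4 (n=5, q=3, w=2): events B1->T, B1->T, B1->F, B2->F, B4->E, B3->F, B5->F, B6->T, B7->F; covers B1=T, B1=F, B2=F, B3=F, B4=E, B5=F, B6=T, B7=F
input #5 (n=8, q=5, w=1): events B1->T, B1->T, B1->F, B2->F, B4->E, B3->F, B5->F, B6->T, B7->F; covers B1=T, B1=F, B2=F, B3=F, B4=E, B5=F, B6=T, B7=F
input #6 (n=3, q=3, w=-1): events B1->T, B1->T, B1->F, B2->F, B4->E, B3->T, B7->F; covers B1=T, B1=F, B2=F, B3=T, B4=E, B7=F
input #7 (n=8, q=3, w=2): events B1->T, B1->T, B1->F, B2->F, B4->E, B3->F, B5->F, B6->T, B7->F; covers B1=T, B1=F, B2=F, B3=F, B4=E, B5=F, B6=T, B7=F
input #8 (n=5, q=7, w=1): events B1->T, B1->T, B1->F, B2->T, B7->F; covers B1=T, B1=F, B2=T, B7=F
input #9 (n=9, q=4, w=0): events B1->T, B1->T, B1->F, B2->F, B4->S, B3->F, B5->T, B7->F; covers B1=T, B1=F, B2=F, B3=F, B4=S, B5=T, B7=F
input #10 (n=3, q=1, w=1): events B1->T, B1->T, B1->F, B2->F, B4->E, B3->F, B5->F, B6->F, B7->F; covers B1=T, B1=F, B2=F, B3=F, B4=E, B5=F, B6=F, B7=F
together the pool reaches 13 outcomes: B1=T, B1=F, B2=T, B2=F, B3=T, B3=F, B4=S, B4=E, B5=T, B5=F, B6=T, B6=F, B7=F
checked all size-1 subsets: none covers 13 outcomes (max 8/13)
checked all size-2 subsets: none covers 13 outcomes (max 10/13)
checked all size-3 subsets: none covers 13 outcomes (max 11/13)
checked all size-4 subsets: none covers 13 outcomes (max 12/13)
at size 5, {1, 2, 3, 4, 8} reaches all 13 outcomes; every lexicographically earlier size-5 subset fails

Answer: 5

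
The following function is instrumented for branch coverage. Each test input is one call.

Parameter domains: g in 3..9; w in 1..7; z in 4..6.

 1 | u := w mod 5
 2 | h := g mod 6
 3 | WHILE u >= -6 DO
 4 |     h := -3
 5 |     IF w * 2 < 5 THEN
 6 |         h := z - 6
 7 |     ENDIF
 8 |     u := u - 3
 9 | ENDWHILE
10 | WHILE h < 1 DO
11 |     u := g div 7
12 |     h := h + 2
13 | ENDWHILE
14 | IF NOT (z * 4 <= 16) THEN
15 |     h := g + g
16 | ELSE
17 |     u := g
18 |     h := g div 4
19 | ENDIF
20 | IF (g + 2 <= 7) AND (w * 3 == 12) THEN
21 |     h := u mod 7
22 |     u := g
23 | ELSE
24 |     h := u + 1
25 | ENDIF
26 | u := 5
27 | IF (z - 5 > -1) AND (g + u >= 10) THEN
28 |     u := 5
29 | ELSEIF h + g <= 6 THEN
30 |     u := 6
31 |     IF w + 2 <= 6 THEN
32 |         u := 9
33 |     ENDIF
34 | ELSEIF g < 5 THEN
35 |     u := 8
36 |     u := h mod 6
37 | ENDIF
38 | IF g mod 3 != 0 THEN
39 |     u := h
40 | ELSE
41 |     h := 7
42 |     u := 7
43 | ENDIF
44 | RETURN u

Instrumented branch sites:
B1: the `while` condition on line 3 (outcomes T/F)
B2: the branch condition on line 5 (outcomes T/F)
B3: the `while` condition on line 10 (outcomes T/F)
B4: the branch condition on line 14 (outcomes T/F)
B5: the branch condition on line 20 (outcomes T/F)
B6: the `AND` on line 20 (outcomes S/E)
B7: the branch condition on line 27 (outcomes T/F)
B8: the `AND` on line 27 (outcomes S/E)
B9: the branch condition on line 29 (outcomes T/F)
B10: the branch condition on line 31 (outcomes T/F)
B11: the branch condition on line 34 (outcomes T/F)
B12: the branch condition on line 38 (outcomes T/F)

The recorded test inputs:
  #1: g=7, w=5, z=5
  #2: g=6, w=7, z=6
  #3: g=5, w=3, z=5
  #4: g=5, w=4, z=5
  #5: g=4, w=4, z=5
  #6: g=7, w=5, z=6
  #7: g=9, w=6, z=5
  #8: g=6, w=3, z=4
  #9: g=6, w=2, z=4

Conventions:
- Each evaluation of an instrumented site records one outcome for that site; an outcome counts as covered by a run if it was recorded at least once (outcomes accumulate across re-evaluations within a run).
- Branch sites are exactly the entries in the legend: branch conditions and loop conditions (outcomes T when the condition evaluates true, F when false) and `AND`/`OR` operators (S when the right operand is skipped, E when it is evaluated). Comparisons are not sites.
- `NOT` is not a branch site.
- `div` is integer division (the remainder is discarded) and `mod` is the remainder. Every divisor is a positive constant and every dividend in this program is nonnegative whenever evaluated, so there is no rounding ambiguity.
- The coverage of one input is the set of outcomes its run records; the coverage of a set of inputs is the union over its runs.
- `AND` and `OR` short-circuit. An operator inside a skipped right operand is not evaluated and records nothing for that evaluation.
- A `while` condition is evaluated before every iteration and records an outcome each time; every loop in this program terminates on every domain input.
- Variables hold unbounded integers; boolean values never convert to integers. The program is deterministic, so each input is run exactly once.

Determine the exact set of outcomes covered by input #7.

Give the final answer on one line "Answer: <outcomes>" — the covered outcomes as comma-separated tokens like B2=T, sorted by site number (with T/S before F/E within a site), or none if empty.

Event log for input #7 (g=9, w=6, z=5):
  B1->T, B2->F, B1->T, B2->F, B1->T, B2->F, B1->F, B3->T, B3->T, B3->F
  B4->T, B6->S, B5->F, B8->E, B7->T, B12->F
deduplicating events, the covered set is: B1=T, B1=F, B2=F, B3=T, B3=F, B4=T, B5=F, B6=S, B7=T, B8=E, B12=F

Answer: B1=T, B1=F, B2=F, B3=T, B3=F, B4=T, B5=F, B6=S, B7=T, B8=E, B12=F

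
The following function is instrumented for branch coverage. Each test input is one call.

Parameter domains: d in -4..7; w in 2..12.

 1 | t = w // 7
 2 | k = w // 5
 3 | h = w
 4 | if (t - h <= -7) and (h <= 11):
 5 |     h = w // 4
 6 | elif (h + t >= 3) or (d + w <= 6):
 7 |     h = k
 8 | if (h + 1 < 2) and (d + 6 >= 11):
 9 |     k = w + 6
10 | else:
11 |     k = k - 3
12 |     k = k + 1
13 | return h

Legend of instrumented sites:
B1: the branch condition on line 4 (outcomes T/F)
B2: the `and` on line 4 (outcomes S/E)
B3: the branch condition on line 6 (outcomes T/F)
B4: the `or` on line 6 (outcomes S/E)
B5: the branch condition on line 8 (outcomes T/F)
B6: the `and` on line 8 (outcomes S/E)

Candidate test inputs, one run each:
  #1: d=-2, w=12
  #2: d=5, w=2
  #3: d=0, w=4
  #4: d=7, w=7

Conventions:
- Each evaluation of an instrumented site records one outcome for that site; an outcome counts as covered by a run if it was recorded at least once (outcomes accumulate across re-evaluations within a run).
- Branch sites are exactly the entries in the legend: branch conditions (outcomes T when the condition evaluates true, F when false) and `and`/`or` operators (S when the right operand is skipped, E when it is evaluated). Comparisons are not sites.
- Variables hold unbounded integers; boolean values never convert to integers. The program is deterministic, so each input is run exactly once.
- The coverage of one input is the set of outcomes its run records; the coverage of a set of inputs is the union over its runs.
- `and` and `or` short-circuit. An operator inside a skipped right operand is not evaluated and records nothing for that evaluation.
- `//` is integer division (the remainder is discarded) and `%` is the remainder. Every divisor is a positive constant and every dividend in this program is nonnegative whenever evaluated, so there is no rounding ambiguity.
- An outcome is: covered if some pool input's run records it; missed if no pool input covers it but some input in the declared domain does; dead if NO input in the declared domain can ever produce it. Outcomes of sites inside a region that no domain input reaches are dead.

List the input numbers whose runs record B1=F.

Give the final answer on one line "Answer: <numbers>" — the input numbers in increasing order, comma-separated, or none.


input #1 (d=-2, w=12): produces B1=F
input #2 (d=5, w=2): produces B1=F
input #3 (d=0, w=4): produces B1=F
input #4 (d=7, w=7): produces B1=F
Answer: 1, 2, 3, 4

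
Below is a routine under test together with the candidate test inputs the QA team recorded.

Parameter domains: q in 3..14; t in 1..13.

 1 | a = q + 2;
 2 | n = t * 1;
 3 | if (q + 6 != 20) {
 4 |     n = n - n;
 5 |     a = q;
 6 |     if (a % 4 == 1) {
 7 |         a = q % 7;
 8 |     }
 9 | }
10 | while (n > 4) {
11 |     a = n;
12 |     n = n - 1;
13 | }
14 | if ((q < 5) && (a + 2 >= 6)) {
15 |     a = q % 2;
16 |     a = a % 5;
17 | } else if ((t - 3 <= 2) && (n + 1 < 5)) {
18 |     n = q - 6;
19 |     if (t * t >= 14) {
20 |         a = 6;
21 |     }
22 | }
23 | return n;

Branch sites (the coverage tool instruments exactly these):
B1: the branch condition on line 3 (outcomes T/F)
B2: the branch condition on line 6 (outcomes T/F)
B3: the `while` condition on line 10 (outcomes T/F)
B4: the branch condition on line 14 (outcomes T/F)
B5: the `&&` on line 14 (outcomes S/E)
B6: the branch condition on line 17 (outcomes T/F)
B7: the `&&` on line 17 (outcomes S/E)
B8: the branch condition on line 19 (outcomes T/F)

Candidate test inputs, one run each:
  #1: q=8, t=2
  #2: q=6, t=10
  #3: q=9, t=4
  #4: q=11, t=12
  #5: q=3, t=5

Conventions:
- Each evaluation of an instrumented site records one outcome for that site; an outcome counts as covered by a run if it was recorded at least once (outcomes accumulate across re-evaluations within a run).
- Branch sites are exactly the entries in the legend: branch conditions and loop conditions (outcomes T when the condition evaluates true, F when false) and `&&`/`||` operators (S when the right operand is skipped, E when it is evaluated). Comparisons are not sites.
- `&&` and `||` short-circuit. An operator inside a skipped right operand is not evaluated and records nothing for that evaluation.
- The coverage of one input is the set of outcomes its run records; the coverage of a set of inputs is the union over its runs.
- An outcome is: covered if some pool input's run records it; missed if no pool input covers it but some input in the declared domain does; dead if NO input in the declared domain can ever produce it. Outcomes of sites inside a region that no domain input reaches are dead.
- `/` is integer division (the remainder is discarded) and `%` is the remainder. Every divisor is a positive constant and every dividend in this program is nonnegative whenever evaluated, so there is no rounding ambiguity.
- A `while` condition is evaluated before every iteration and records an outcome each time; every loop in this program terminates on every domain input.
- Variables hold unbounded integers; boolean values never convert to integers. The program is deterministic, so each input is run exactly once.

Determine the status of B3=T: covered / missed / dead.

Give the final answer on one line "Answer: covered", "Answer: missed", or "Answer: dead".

no pool input records B3=T
but domain input (q=14, t=5) does record it -> reachable, so missed

Answer: missed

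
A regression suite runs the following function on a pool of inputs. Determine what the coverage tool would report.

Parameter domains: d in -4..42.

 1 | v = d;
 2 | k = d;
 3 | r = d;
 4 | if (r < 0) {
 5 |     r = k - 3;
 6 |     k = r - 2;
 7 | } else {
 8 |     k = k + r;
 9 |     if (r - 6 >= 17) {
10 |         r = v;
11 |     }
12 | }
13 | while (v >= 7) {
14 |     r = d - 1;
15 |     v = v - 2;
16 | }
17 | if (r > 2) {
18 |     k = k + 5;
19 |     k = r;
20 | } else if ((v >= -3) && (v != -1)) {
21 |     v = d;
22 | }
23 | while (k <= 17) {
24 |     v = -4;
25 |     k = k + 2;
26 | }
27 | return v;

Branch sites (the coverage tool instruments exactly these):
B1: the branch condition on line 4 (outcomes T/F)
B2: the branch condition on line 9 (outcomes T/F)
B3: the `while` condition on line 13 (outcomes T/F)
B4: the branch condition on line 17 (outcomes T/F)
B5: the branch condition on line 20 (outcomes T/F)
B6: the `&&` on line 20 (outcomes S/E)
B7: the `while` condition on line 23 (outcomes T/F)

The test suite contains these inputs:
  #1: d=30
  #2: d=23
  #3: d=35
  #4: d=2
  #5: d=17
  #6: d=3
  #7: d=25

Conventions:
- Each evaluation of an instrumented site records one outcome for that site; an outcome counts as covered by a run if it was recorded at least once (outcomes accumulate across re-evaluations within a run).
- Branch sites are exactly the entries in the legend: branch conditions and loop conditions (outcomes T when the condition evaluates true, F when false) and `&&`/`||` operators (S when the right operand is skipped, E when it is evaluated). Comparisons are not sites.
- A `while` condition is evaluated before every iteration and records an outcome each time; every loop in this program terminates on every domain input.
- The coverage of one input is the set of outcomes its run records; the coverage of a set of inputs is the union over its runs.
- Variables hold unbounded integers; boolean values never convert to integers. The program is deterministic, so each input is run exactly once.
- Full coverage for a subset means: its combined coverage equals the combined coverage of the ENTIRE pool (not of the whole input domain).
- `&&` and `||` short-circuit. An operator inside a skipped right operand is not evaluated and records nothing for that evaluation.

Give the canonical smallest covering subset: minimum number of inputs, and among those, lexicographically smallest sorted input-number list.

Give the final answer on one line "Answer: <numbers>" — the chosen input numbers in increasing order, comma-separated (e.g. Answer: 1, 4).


test 1 (d=30) hits B1=F, B2=T, B3=T, B3=F, B4=T, B7=F
test 2 (d=23) hits B1=F, B2=T, B3=T, B3=F, B4=T, B7=F
test 3 (d=35) hits B1=F, B2=T, B3=T, B3=F, B4=T, B7=F
test 4 (d=2) hits B1=F, B2=F, B3=F, B4=F, B5=T, B6=E, B7=T, B7=F
test 5 (d=17) hits B1=F, B2=F, B3=T, B3=F, B4=T, B7=T, B7=F
test 6 (d=3) hits B1=F, B2=F, B3=F, B4=T, B7=T, B7=F
test 7 (d=25) hits B1=F, B2=T, B3=T, B3=F, B4=T, B7=F
the full pool covers 11 outcomes: B1=F, B2=T, B2=F, B3=T, B3=F, B4=T, B4=F, B5=T, B6=E, B7=T, B7=F
no size-1 subset reaches all 11 outcomes (best union: 8/11)
at size 2, {1, 4} reaches all 11 outcomes; every lexicographically earlier size-2 subset fails
Answer: 1, 4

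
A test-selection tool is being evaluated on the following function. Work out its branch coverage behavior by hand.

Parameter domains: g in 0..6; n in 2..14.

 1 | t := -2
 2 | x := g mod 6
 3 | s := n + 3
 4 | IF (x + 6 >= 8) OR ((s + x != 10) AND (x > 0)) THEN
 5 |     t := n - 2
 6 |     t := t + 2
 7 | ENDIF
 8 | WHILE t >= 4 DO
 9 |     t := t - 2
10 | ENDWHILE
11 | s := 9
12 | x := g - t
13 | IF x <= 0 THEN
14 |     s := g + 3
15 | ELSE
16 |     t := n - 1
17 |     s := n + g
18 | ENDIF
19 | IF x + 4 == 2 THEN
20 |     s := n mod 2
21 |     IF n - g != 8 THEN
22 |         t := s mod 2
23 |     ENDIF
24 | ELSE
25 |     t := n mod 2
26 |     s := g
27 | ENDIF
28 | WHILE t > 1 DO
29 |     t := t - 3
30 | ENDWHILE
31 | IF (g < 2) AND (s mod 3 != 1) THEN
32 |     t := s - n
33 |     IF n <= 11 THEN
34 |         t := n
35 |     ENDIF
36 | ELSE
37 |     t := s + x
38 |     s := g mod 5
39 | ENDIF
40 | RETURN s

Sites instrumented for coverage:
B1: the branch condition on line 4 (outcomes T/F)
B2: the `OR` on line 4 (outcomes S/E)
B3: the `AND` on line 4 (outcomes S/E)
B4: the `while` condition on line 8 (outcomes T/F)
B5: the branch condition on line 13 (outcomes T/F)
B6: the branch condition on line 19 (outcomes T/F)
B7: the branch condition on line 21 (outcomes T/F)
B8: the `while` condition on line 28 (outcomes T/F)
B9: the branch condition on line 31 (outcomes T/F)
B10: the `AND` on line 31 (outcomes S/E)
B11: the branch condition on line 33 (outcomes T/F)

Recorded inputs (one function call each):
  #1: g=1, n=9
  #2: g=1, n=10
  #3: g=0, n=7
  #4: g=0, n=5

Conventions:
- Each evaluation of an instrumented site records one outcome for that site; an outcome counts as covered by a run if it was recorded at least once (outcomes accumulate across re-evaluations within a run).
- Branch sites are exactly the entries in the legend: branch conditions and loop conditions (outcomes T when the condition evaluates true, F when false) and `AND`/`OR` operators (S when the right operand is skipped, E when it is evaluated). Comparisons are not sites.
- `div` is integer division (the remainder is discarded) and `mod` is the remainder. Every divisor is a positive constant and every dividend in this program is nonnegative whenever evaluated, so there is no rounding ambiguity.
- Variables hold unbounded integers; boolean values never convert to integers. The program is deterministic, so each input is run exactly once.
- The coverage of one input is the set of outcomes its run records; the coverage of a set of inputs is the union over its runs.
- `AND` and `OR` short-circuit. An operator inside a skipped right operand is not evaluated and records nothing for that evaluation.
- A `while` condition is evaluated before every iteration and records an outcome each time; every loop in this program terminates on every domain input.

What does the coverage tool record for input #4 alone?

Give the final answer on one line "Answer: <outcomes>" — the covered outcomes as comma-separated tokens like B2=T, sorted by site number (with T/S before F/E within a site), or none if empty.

Event log for input #4 (g=0, n=5):
  B2->E, B3->E, B1->F, B4->F, B5->F, B6->F, B8->F, B10->E, B9->T, B11->T
deduplicating events, the covered set is: B1=F, B2=E, B3=E, B4=F, B5=F, B6=F, B8=F, B9=T, B10=E, B11=T

Answer: B1=F, B2=E, B3=E, B4=F, B5=F, B6=F, B8=F, B9=T, B10=E, B11=T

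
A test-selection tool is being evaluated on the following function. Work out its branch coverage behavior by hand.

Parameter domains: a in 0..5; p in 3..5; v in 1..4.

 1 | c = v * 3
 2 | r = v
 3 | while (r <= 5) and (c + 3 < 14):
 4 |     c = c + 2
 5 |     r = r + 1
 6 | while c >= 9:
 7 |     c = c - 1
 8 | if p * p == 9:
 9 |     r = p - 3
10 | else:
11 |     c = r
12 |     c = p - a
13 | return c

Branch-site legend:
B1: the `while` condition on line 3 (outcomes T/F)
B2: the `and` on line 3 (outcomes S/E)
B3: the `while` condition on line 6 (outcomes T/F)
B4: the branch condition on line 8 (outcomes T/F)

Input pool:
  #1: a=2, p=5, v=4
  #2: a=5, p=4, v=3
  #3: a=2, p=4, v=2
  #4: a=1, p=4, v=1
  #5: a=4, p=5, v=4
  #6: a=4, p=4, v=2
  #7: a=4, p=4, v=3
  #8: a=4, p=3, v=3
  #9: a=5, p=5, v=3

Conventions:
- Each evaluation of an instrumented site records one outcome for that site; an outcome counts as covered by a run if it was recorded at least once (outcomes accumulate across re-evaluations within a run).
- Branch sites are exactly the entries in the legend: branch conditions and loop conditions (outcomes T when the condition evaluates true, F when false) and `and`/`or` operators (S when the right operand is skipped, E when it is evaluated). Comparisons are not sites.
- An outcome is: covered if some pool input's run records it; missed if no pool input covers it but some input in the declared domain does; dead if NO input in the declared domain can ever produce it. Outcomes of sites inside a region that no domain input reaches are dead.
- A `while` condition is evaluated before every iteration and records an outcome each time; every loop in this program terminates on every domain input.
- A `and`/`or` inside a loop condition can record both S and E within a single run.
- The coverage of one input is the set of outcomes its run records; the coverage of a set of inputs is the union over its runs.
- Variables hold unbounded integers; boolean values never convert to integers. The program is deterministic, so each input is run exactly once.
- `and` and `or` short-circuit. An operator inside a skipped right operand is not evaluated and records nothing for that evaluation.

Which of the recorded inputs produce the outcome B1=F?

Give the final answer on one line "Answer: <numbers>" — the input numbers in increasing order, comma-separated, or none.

input #1 (a=2, p=5, v=4): hits B1=F
input #2 (a=5, p=4, v=3): hits B1=F
input #3 (a=2, p=4, v=2): hits B1=F
input #4 (a=1, p=4, v=1): hits B1=F
input #5 (a=4, p=5, v=4): hits B1=F
input #6 (a=4, p=4, v=2): hits B1=F
input #7 (a=4, p=4, v=3): hits B1=F
input #8 (a=4, p=3, v=3): hits B1=F
input #9 (a=5, p=5, v=3): hits B1=F

Answer: 1, 2, 3, 4, 5, 6, 7, 8, 9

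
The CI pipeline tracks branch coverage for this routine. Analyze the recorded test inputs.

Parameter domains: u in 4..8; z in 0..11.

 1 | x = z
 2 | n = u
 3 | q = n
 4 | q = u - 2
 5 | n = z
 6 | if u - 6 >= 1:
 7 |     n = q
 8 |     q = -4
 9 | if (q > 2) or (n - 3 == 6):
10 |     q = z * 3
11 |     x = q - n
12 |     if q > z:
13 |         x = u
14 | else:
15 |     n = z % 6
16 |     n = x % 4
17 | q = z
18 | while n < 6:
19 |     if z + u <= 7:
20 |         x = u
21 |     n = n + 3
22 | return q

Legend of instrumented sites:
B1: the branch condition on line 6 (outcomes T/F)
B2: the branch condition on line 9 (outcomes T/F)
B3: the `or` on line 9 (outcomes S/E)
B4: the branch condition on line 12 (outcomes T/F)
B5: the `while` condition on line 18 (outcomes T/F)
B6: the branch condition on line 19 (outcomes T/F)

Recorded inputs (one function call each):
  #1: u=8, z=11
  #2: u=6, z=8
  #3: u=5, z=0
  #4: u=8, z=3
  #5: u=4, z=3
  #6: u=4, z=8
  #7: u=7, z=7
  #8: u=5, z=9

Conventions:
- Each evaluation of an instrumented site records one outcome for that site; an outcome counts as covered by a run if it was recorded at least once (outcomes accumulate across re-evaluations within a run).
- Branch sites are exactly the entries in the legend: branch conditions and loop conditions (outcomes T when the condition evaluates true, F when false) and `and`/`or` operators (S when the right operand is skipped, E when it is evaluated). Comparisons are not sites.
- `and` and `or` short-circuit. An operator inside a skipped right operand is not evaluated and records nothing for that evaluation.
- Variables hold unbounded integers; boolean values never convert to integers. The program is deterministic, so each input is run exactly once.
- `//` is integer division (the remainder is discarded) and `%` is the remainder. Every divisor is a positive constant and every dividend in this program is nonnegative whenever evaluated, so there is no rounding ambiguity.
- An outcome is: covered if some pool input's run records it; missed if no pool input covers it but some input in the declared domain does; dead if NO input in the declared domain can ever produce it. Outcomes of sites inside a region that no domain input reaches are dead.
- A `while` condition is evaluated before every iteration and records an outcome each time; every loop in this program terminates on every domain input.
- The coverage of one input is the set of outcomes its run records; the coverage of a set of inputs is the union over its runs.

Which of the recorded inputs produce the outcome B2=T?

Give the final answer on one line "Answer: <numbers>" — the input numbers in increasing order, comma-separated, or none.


input #1 (u=8, z=11): does not record B2=T
input #2 (u=6, z=8): records B2=T
input #3 (u=5, z=0): records B2=T
input #4 (u=8, z=3): does not record B2=T
input #5 (u=4, z=3): does not record B2=T
input #6 (u=4, z=8): does not record B2=T
input #7 (u=7, z=7): does not record B2=T
input #8 (u=5, z=9): records B2=T
Answer: 2, 3, 8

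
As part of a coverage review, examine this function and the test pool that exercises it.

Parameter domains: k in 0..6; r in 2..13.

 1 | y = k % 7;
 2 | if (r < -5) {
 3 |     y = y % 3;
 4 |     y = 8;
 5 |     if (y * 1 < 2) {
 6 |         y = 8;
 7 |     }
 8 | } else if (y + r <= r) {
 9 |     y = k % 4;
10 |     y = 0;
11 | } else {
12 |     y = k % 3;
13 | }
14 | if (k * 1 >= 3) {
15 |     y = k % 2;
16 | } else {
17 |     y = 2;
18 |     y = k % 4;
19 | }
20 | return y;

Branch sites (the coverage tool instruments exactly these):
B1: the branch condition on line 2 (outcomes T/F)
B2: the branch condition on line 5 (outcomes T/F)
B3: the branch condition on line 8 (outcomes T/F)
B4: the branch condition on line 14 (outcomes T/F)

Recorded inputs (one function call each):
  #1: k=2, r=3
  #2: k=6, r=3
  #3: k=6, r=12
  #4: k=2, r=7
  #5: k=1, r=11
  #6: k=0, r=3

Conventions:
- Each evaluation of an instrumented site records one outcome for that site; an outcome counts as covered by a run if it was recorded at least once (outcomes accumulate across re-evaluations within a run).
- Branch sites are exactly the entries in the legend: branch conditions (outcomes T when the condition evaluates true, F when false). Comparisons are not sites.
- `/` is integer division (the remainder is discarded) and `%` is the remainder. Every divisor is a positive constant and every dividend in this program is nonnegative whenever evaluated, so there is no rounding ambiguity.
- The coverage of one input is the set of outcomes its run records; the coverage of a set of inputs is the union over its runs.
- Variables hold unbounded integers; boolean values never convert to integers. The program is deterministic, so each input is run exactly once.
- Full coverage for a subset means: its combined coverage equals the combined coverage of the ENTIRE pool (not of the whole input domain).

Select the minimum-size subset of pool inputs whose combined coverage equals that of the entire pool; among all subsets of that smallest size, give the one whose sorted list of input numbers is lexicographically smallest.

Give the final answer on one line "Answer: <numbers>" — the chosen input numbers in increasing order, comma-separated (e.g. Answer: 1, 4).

test 1 (k=2, r=3) hits B1=F, B3=F, B4=F
test 2 (k=6, r=3) hits B1=F, B3=F, B4=T
test 3 (k=6, r=12) hits B1=F, B3=F, B4=T
test 4 (k=2, r=7) hits B1=F, B3=F, B4=F
test 5 (k=1, r=11) hits B1=F, B3=F, B4=F
test 6 (k=0, r=3) hits B1=F, B3=T, B4=F
together the pool reaches 5 outcomes: B1=F, B3=T, B3=F, B4=T, B4=F
size 1 is not enough: best union over all size-1 subsets is 3/5
at size 2, {2, 6} reaches all 5 outcomes; every lexicographically earlier size-2 subset fails

Answer: 2, 6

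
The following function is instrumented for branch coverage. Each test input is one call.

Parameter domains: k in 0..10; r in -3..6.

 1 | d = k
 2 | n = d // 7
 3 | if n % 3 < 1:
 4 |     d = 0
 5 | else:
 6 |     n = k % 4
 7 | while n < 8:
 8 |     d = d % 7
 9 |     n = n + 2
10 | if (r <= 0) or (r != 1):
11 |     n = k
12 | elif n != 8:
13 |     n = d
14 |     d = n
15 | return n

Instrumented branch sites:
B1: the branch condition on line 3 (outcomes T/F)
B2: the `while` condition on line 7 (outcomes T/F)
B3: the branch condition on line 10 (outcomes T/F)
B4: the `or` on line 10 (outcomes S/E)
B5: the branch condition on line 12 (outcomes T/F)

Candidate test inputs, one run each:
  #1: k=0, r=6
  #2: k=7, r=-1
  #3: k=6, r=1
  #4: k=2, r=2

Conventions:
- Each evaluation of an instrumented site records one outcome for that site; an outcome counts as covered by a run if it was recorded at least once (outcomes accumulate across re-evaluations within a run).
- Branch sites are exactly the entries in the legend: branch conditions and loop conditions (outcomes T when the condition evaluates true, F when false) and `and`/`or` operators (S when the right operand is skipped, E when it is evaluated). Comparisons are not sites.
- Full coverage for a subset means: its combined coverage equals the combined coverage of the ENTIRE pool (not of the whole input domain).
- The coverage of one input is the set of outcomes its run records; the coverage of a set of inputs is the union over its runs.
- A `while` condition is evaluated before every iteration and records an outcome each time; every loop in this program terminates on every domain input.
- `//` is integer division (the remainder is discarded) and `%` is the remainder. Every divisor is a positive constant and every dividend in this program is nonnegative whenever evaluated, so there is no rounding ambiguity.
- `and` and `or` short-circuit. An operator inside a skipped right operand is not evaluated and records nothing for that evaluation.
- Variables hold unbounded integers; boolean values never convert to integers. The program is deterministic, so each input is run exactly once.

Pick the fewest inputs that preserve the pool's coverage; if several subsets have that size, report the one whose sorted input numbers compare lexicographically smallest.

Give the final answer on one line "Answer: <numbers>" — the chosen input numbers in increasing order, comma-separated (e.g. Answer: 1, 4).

run #1 (k=0, r=6) runs B1->T, B2->T, B2->T, B2->T, B2->T, B2->F, B4->E, B3->T; records B1=T, B2=T, B2=F, B3=T, B4=E
run #2 (k=7, r=-1) runs B1->F, B2->T, B2->T, B2->T, B2->F, B4->S, B3->T; records B1=F, B2=T, B2=F, B3=T, B4=S
run #3 (k=6, r=1) runs B1->T, B2->T, B2->T, B2->T, B2->T, B2->F, B4->E, B3->F, B5->F; records B1=T, B2=T, B2=F, B3=F, B4=E, B5=F
run #4 (k=2, r=2) runs B1->T, B2->T, B2->T, B2->T, B2->T, B2->F, B4->E, B3->T; records B1=T, B2=T, B2=F, B3=T, B4=E
union over all inputs: B1=T, B1=F, B2=T, B2=F, B3=T, B3=F, B4=S, B4=E, B5=F (9 outcomes)
every size-1 subset falls short of the 9 outcomes (best: 6/9)
the canonical winner is {2, 3}: size 2, full 9-outcome coverage, earliest index list among size-2 covers

Answer: 2, 3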